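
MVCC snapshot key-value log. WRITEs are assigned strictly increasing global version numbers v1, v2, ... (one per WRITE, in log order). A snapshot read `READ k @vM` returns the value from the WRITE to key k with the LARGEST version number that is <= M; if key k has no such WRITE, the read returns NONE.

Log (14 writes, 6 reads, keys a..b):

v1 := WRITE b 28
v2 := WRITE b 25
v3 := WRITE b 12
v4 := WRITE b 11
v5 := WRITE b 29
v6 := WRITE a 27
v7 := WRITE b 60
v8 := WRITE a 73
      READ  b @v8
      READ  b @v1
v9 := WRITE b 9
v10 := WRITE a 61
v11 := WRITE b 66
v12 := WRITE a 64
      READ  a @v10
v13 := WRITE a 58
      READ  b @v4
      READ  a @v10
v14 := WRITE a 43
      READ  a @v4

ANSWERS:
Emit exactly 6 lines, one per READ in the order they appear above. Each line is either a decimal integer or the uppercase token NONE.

Answer: 60
28
61
11
61
NONE

Derivation:
v1: WRITE b=28  (b history now [(1, 28)])
v2: WRITE b=25  (b history now [(1, 28), (2, 25)])
v3: WRITE b=12  (b history now [(1, 28), (2, 25), (3, 12)])
v4: WRITE b=11  (b history now [(1, 28), (2, 25), (3, 12), (4, 11)])
v5: WRITE b=29  (b history now [(1, 28), (2, 25), (3, 12), (4, 11), (5, 29)])
v6: WRITE a=27  (a history now [(6, 27)])
v7: WRITE b=60  (b history now [(1, 28), (2, 25), (3, 12), (4, 11), (5, 29), (7, 60)])
v8: WRITE a=73  (a history now [(6, 27), (8, 73)])
READ b @v8: history=[(1, 28), (2, 25), (3, 12), (4, 11), (5, 29), (7, 60)] -> pick v7 -> 60
READ b @v1: history=[(1, 28), (2, 25), (3, 12), (4, 11), (5, 29), (7, 60)] -> pick v1 -> 28
v9: WRITE b=9  (b history now [(1, 28), (2, 25), (3, 12), (4, 11), (5, 29), (7, 60), (9, 9)])
v10: WRITE a=61  (a history now [(6, 27), (8, 73), (10, 61)])
v11: WRITE b=66  (b history now [(1, 28), (2, 25), (3, 12), (4, 11), (5, 29), (7, 60), (9, 9), (11, 66)])
v12: WRITE a=64  (a history now [(6, 27), (8, 73), (10, 61), (12, 64)])
READ a @v10: history=[(6, 27), (8, 73), (10, 61), (12, 64)] -> pick v10 -> 61
v13: WRITE a=58  (a history now [(6, 27), (8, 73), (10, 61), (12, 64), (13, 58)])
READ b @v4: history=[(1, 28), (2, 25), (3, 12), (4, 11), (5, 29), (7, 60), (9, 9), (11, 66)] -> pick v4 -> 11
READ a @v10: history=[(6, 27), (8, 73), (10, 61), (12, 64), (13, 58)] -> pick v10 -> 61
v14: WRITE a=43  (a history now [(6, 27), (8, 73), (10, 61), (12, 64), (13, 58), (14, 43)])
READ a @v4: history=[(6, 27), (8, 73), (10, 61), (12, 64), (13, 58), (14, 43)] -> no version <= 4 -> NONE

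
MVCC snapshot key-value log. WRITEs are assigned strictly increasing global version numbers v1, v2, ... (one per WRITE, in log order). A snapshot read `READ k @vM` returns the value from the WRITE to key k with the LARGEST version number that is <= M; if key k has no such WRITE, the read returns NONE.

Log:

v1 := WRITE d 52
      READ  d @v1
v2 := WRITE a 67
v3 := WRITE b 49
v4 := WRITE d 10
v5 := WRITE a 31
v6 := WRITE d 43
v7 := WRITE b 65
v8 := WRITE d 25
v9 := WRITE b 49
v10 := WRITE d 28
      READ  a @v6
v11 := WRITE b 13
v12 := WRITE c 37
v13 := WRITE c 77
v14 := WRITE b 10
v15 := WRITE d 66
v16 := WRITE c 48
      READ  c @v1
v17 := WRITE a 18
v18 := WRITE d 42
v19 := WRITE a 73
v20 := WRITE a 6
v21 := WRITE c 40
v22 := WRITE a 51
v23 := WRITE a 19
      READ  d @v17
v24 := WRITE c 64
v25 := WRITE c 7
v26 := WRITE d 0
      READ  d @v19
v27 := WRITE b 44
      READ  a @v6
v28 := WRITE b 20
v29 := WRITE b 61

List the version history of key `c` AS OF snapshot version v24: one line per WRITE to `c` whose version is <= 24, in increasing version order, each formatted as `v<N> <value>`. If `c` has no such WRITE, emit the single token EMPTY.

Scan writes for key=c with version <= 24:
  v1 WRITE d 52 -> skip
  v2 WRITE a 67 -> skip
  v3 WRITE b 49 -> skip
  v4 WRITE d 10 -> skip
  v5 WRITE a 31 -> skip
  v6 WRITE d 43 -> skip
  v7 WRITE b 65 -> skip
  v8 WRITE d 25 -> skip
  v9 WRITE b 49 -> skip
  v10 WRITE d 28 -> skip
  v11 WRITE b 13 -> skip
  v12 WRITE c 37 -> keep
  v13 WRITE c 77 -> keep
  v14 WRITE b 10 -> skip
  v15 WRITE d 66 -> skip
  v16 WRITE c 48 -> keep
  v17 WRITE a 18 -> skip
  v18 WRITE d 42 -> skip
  v19 WRITE a 73 -> skip
  v20 WRITE a 6 -> skip
  v21 WRITE c 40 -> keep
  v22 WRITE a 51 -> skip
  v23 WRITE a 19 -> skip
  v24 WRITE c 64 -> keep
  v25 WRITE c 7 -> drop (> snap)
  v26 WRITE d 0 -> skip
  v27 WRITE b 44 -> skip
  v28 WRITE b 20 -> skip
  v29 WRITE b 61 -> skip
Collected: [(12, 37), (13, 77), (16, 48), (21, 40), (24, 64)]

Answer: v12 37
v13 77
v16 48
v21 40
v24 64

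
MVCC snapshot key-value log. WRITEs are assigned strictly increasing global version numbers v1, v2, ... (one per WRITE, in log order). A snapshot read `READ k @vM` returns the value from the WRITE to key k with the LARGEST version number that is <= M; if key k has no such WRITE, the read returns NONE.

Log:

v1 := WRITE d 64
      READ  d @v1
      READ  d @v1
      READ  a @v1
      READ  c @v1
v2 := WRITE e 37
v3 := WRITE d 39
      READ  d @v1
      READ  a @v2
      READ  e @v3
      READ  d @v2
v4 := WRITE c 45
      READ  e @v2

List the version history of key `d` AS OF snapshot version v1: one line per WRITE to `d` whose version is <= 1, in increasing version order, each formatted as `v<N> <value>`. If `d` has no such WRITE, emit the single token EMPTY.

Scan writes for key=d with version <= 1:
  v1 WRITE d 64 -> keep
  v2 WRITE e 37 -> skip
  v3 WRITE d 39 -> drop (> snap)
  v4 WRITE c 45 -> skip
Collected: [(1, 64)]

Answer: v1 64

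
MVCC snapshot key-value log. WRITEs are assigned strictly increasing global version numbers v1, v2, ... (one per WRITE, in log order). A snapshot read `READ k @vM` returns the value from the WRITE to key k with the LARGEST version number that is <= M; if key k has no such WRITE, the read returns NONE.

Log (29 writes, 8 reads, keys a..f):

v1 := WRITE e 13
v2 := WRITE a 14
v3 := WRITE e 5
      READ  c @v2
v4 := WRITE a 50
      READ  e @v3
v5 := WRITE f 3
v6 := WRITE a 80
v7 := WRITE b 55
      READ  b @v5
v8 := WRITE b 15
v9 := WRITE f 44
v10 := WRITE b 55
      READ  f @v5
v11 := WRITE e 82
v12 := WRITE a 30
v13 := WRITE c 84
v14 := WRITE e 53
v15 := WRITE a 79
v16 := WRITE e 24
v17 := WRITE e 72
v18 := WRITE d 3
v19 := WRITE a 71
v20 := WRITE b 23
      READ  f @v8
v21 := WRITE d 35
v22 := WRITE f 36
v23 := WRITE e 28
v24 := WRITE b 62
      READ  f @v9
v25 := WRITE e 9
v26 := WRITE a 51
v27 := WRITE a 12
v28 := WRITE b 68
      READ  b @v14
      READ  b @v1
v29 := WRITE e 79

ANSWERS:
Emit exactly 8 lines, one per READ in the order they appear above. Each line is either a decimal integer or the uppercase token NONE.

Answer: NONE
5
NONE
3
3
44
55
NONE

Derivation:
v1: WRITE e=13  (e history now [(1, 13)])
v2: WRITE a=14  (a history now [(2, 14)])
v3: WRITE e=5  (e history now [(1, 13), (3, 5)])
READ c @v2: history=[] -> no version <= 2 -> NONE
v4: WRITE a=50  (a history now [(2, 14), (4, 50)])
READ e @v3: history=[(1, 13), (3, 5)] -> pick v3 -> 5
v5: WRITE f=3  (f history now [(5, 3)])
v6: WRITE a=80  (a history now [(2, 14), (4, 50), (6, 80)])
v7: WRITE b=55  (b history now [(7, 55)])
READ b @v5: history=[(7, 55)] -> no version <= 5 -> NONE
v8: WRITE b=15  (b history now [(7, 55), (8, 15)])
v9: WRITE f=44  (f history now [(5, 3), (9, 44)])
v10: WRITE b=55  (b history now [(7, 55), (8, 15), (10, 55)])
READ f @v5: history=[(5, 3), (9, 44)] -> pick v5 -> 3
v11: WRITE e=82  (e history now [(1, 13), (3, 5), (11, 82)])
v12: WRITE a=30  (a history now [(2, 14), (4, 50), (6, 80), (12, 30)])
v13: WRITE c=84  (c history now [(13, 84)])
v14: WRITE e=53  (e history now [(1, 13), (3, 5), (11, 82), (14, 53)])
v15: WRITE a=79  (a history now [(2, 14), (4, 50), (6, 80), (12, 30), (15, 79)])
v16: WRITE e=24  (e history now [(1, 13), (3, 5), (11, 82), (14, 53), (16, 24)])
v17: WRITE e=72  (e history now [(1, 13), (3, 5), (11, 82), (14, 53), (16, 24), (17, 72)])
v18: WRITE d=3  (d history now [(18, 3)])
v19: WRITE a=71  (a history now [(2, 14), (4, 50), (6, 80), (12, 30), (15, 79), (19, 71)])
v20: WRITE b=23  (b history now [(7, 55), (8, 15), (10, 55), (20, 23)])
READ f @v8: history=[(5, 3), (9, 44)] -> pick v5 -> 3
v21: WRITE d=35  (d history now [(18, 3), (21, 35)])
v22: WRITE f=36  (f history now [(5, 3), (9, 44), (22, 36)])
v23: WRITE e=28  (e history now [(1, 13), (3, 5), (11, 82), (14, 53), (16, 24), (17, 72), (23, 28)])
v24: WRITE b=62  (b history now [(7, 55), (8, 15), (10, 55), (20, 23), (24, 62)])
READ f @v9: history=[(5, 3), (9, 44), (22, 36)] -> pick v9 -> 44
v25: WRITE e=9  (e history now [(1, 13), (3, 5), (11, 82), (14, 53), (16, 24), (17, 72), (23, 28), (25, 9)])
v26: WRITE a=51  (a history now [(2, 14), (4, 50), (6, 80), (12, 30), (15, 79), (19, 71), (26, 51)])
v27: WRITE a=12  (a history now [(2, 14), (4, 50), (6, 80), (12, 30), (15, 79), (19, 71), (26, 51), (27, 12)])
v28: WRITE b=68  (b history now [(7, 55), (8, 15), (10, 55), (20, 23), (24, 62), (28, 68)])
READ b @v14: history=[(7, 55), (8, 15), (10, 55), (20, 23), (24, 62), (28, 68)] -> pick v10 -> 55
READ b @v1: history=[(7, 55), (8, 15), (10, 55), (20, 23), (24, 62), (28, 68)] -> no version <= 1 -> NONE
v29: WRITE e=79  (e history now [(1, 13), (3, 5), (11, 82), (14, 53), (16, 24), (17, 72), (23, 28), (25, 9), (29, 79)])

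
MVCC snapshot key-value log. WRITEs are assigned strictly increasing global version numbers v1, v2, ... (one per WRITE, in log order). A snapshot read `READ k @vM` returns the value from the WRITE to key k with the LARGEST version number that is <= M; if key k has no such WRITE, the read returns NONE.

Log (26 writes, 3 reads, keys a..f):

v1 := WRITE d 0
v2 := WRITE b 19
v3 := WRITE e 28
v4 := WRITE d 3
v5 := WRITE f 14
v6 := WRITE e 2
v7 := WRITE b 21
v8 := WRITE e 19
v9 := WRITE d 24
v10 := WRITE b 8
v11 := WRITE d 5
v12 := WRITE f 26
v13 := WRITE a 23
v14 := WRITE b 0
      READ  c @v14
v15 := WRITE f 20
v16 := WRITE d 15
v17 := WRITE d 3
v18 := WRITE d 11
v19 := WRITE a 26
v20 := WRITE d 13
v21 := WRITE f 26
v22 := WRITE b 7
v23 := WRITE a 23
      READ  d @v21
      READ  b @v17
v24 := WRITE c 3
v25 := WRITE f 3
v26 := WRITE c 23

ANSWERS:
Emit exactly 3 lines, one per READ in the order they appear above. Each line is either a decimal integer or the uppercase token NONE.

v1: WRITE d=0  (d history now [(1, 0)])
v2: WRITE b=19  (b history now [(2, 19)])
v3: WRITE e=28  (e history now [(3, 28)])
v4: WRITE d=3  (d history now [(1, 0), (4, 3)])
v5: WRITE f=14  (f history now [(5, 14)])
v6: WRITE e=2  (e history now [(3, 28), (6, 2)])
v7: WRITE b=21  (b history now [(2, 19), (7, 21)])
v8: WRITE e=19  (e history now [(3, 28), (6, 2), (8, 19)])
v9: WRITE d=24  (d history now [(1, 0), (4, 3), (9, 24)])
v10: WRITE b=8  (b history now [(2, 19), (7, 21), (10, 8)])
v11: WRITE d=5  (d history now [(1, 0), (4, 3), (9, 24), (11, 5)])
v12: WRITE f=26  (f history now [(5, 14), (12, 26)])
v13: WRITE a=23  (a history now [(13, 23)])
v14: WRITE b=0  (b history now [(2, 19), (7, 21), (10, 8), (14, 0)])
READ c @v14: history=[] -> no version <= 14 -> NONE
v15: WRITE f=20  (f history now [(5, 14), (12, 26), (15, 20)])
v16: WRITE d=15  (d history now [(1, 0), (4, 3), (9, 24), (11, 5), (16, 15)])
v17: WRITE d=3  (d history now [(1, 0), (4, 3), (9, 24), (11, 5), (16, 15), (17, 3)])
v18: WRITE d=11  (d history now [(1, 0), (4, 3), (9, 24), (11, 5), (16, 15), (17, 3), (18, 11)])
v19: WRITE a=26  (a history now [(13, 23), (19, 26)])
v20: WRITE d=13  (d history now [(1, 0), (4, 3), (9, 24), (11, 5), (16, 15), (17, 3), (18, 11), (20, 13)])
v21: WRITE f=26  (f history now [(5, 14), (12, 26), (15, 20), (21, 26)])
v22: WRITE b=7  (b history now [(2, 19), (7, 21), (10, 8), (14, 0), (22, 7)])
v23: WRITE a=23  (a history now [(13, 23), (19, 26), (23, 23)])
READ d @v21: history=[(1, 0), (4, 3), (9, 24), (11, 5), (16, 15), (17, 3), (18, 11), (20, 13)] -> pick v20 -> 13
READ b @v17: history=[(2, 19), (7, 21), (10, 8), (14, 0), (22, 7)] -> pick v14 -> 0
v24: WRITE c=3  (c history now [(24, 3)])
v25: WRITE f=3  (f history now [(5, 14), (12, 26), (15, 20), (21, 26), (25, 3)])
v26: WRITE c=23  (c history now [(24, 3), (26, 23)])

Answer: NONE
13
0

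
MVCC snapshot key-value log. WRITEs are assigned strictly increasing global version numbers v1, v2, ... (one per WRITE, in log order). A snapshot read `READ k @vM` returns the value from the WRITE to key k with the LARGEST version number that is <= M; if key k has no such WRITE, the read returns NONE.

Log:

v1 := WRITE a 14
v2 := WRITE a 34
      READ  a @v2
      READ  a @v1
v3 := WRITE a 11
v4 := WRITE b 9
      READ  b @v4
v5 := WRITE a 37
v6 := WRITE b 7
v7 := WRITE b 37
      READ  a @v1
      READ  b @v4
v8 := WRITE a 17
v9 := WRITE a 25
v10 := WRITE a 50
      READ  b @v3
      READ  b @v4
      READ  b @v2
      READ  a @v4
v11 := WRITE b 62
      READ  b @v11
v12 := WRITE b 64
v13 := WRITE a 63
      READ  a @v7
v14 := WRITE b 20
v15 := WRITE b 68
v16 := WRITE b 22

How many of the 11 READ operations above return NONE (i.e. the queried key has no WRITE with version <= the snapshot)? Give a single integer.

Answer: 2

Derivation:
v1: WRITE a=14  (a history now [(1, 14)])
v2: WRITE a=34  (a history now [(1, 14), (2, 34)])
READ a @v2: history=[(1, 14), (2, 34)] -> pick v2 -> 34
READ a @v1: history=[(1, 14), (2, 34)] -> pick v1 -> 14
v3: WRITE a=11  (a history now [(1, 14), (2, 34), (3, 11)])
v4: WRITE b=9  (b history now [(4, 9)])
READ b @v4: history=[(4, 9)] -> pick v4 -> 9
v5: WRITE a=37  (a history now [(1, 14), (2, 34), (3, 11), (5, 37)])
v6: WRITE b=7  (b history now [(4, 9), (6, 7)])
v7: WRITE b=37  (b history now [(4, 9), (6, 7), (7, 37)])
READ a @v1: history=[(1, 14), (2, 34), (3, 11), (5, 37)] -> pick v1 -> 14
READ b @v4: history=[(4, 9), (6, 7), (7, 37)] -> pick v4 -> 9
v8: WRITE a=17  (a history now [(1, 14), (2, 34), (3, 11), (5, 37), (8, 17)])
v9: WRITE a=25  (a history now [(1, 14), (2, 34), (3, 11), (5, 37), (8, 17), (9, 25)])
v10: WRITE a=50  (a history now [(1, 14), (2, 34), (3, 11), (5, 37), (8, 17), (9, 25), (10, 50)])
READ b @v3: history=[(4, 9), (6, 7), (7, 37)] -> no version <= 3 -> NONE
READ b @v4: history=[(4, 9), (6, 7), (7, 37)] -> pick v4 -> 9
READ b @v2: history=[(4, 9), (6, 7), (7, 37)] -> no version <= 2 -> NONE
READ a @v4: history=[(1, 14), (2, 34), (3, 11), (5, 37), (8, 17), (9, 25), (10, 50)] -> pick v3 -> 11
v11: WRITE b=62  (b history now [(4, 9), (6, 7), (7, 37), (11, 62)])
READ b @v11: history=[(4, 9), (6, 7), (7, 37), (11, 62)] -> pick v11 -> 62
v12: WRITE b=64  (b history now [(4, 9), (6, 7), (7, 37), (11, 62), (12, 64)])
v13: WRITE a=63  (a history now [(1, 14), (2, 34), (3, 11), (5, 37), (8, 17), (9, 25), (10, 50), (13, 63)])
READ a @v7: history=[(1, 14), (2, 34), (3, 11), (5, 37), (8, 17), (9, 25), (10, 50), (13, 63)] -> pick v5 -> 37
v14: WRITE b=20  (b history now [(4, 9), (6, 7), (7, 37), (11, 62), (12, 64), (14, 20)])
v15: WRITE b=68  (b history now [(4, 9), (6, 7), (7, 37), (11, 62), (12, 64), (14, 20), (15, 68)])
v16: WRITE b=22  (b history now [(4, 9), (6, 7), (7, 37), (11, 62), (12, 64), (14, 20), (15, 68), (16, 22)])
Read results in order: ['34', '14', '9', '14', '9', 'NONE', '9', 'NONE', '11', '62', '37']
NONE count = 2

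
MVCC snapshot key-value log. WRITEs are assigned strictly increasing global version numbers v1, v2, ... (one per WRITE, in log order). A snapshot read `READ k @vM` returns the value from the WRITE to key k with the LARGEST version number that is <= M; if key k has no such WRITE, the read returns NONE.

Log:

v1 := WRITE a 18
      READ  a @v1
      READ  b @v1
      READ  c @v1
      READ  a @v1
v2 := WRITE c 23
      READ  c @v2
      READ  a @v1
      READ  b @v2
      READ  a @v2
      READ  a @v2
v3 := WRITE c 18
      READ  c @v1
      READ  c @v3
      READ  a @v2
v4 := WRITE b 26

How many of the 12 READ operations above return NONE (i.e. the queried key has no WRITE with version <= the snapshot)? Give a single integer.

v1: WRITE a=18  (a history now [(1, 18)])
READ a @v1: history=[(1, 18)] -> pick v1 -> 18
READ b @v1: history=[] -> no version <= 1 -> NONE
READ c @v1: history=[] -> no version <= 1 -> NONE
READ a @v1: history=[(1, 18)] -> pick v1 -> 18
v2: WRITE c=23  (c history now [(2, 23)])
READ c @v2: history=[(2, 23)] -> pick v2 -> 23
READ a @v1: history=[(1, 18)] -> pick v1 -> 18
READ b @v2: history=[] -> no version <= 2 -> NONE
READ a @v2: history=[(1, 18)] -> pick v1 -> 18
READ a @v2: history=[(1, 18)] -> pick v1 -> 18
v3: WRITE c=18  (c history now [(2, 23), (3, 18)])
READ c @v1: history=[(2, 23), (3, 18)] -> no version <= 1 -> NONE
READ c @v3: history=[(2, 23), (3, 18)] -> pick v3 -> 18
READ a @v2: history=[(1, 18)] -> pick v1 -> 18
v4: WRITE b=26  (b history now [(4, 26)])
Read results in order: ['18', 'NONE', 'NONE', '18', '23', '18', 'NONE', '18', '18', 'NONE', '18', '18']
NONE count = 4

Answer: 4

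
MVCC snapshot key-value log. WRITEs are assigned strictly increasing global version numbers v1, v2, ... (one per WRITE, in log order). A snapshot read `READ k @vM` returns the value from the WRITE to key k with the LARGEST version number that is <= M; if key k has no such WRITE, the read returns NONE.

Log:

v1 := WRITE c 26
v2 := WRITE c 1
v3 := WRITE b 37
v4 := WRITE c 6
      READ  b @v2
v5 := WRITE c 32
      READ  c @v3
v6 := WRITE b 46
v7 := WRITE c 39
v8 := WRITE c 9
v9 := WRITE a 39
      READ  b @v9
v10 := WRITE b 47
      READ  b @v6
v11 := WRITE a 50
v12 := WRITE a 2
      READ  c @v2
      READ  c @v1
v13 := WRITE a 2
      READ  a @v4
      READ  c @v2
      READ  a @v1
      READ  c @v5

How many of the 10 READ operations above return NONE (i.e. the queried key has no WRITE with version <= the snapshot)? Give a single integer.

v1: WRITE c=26  (c history now [(1, 26)])
v2: WRITE c=1  (c history now [(1, 26), (2, 1)])
v3: WRITE b=37  (b history now [(3, 37)])
v4: WRITE c=6  (c history now [(1, 26), (2, 1), (4, 6)])
READ b @v2: history=[(3, 37)] -> no version <= 2 -> NONE
v5: WRITE c=32  (c history now [(1, 26), (2, 1), (4, 6), (5, 32)])
READ c @v3: history=[(1, 26), (2, 1), (4, 6), (5, 32)] -> pick v2 -> 1
v6: WRITE b=46  (b history now [(3, 37), (6, 46)])
v7: WRITE c=39  (c history now [(1, 26), (2, 1), (4, 6), (5, 32), (7, 39)])
v8: WRITE c=9  (c history now [(1, 26), (2, 1), (4, 6), (5, 32), (7, 39), (8, 9)])
v9: WRITE a=39  (a history now [(9, 39)])
READ b @v9: history=[(3, 37), (6, 46)] -> pick v6 -> 46
v10: WRITE b=47  (b history now [(3, 37), (6, 46), (10, 47)])
READ b @v6: history=[(3, 37), (6, 46), (10, 47)] -> pick v6 -> 46
v11: WRITE a=50  (a history now [(9, 39), (11, 50)])
v12: WRITE a=2  (a history now [(9, 39), (11, 50), (12, 2)])
READ c @v2: history=[(1, 26), (2, 1), (4, 6), (5, 32), (7, 39), (8, 9)] -> pick v2 -> 1
READ c @v1: history=[(1, 26), (2, 1), (4, 6), (5, 32), (7, 39), (8, 9)] -> pick v1 -> 26
v13: WRITE a=2  (a history now [(9, 39), (11, 50), (12, 2), (13, 2)])
READ a @v4: history=[(9, 39), (11, 50), (12, 2), (13, 2)] -> no version <= 4 -> NONE
READ c @v2: history=[(1, 26), (2, 1), (4, 6), (5, 32), (7, 39), (8, 9)] -> pick v2 -> 1
READ a @v1: history=[(9, 39), (11, 50), (12, 2), (13, 2)] -> no version <= 1 -> NONE
READ c @v5: history=[(1, 26), (2, 1), (4, 6), (5, 32), (7, 39), (8, 9)] -> pick v5 -> 32
Read results in order: ['NONE', '1', '46', '46', '1', '26', 'NONE', '1', 'NONE', '32']
NONE count = 3

Answer: 3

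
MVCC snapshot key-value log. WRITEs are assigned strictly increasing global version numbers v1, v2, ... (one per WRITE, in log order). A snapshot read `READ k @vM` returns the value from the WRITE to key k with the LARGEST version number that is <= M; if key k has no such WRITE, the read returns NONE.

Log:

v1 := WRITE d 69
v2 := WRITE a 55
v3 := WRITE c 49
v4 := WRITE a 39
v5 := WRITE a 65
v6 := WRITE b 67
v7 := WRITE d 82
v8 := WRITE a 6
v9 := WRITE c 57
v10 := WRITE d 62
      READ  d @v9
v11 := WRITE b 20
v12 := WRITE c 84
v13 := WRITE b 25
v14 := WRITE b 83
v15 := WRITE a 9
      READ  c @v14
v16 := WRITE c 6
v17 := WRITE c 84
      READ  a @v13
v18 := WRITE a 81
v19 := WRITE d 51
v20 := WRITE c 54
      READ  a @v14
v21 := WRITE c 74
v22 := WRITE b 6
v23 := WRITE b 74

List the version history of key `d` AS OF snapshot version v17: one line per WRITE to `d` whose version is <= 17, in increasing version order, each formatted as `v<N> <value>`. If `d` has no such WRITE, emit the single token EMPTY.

Answer: v1 69
v7 82
v10 62

Derivation:
Scan writes for key=d with version <= 17:
  v1 WRITE d 69 -> keep
  v2 WRITE a 55 -> skip
  v3 WRITE c 49 -> skip
  v4 WRITE a 39 -> skip
  v5 WRITE a 65 -> skip
  v6 WRITE b 67 -> skip
  v7 WRITE d 82 -> keep
  v8 WRITE a 6 -> skip
  v9 WRITE c 57 -> skip
  v10 WRITE d 62 -> keep
  v11 WRITE b 20 -> skip
  v12 WRITE c 84 -> skip
  v13 WRITE b 25 -> skip
  v14 WRITE b 83 -> skip
  v15 WRITE a 9 -> skip
  v16 WRITE c 6 -> skip
  v17 WRITE c 84 -> skip
  v18 WRITE a 81 -> skip
  v19 WRITE d 51 -> drop (> snap)
  v20 WRITE c 54 -> skip
  v21 WRITE c 74 -> skip
  v22 WRITE b 6 -> skip
  v23 WRITE b 74 -> skip
Collected: [(1, 69), (7, 82), (10, 62)]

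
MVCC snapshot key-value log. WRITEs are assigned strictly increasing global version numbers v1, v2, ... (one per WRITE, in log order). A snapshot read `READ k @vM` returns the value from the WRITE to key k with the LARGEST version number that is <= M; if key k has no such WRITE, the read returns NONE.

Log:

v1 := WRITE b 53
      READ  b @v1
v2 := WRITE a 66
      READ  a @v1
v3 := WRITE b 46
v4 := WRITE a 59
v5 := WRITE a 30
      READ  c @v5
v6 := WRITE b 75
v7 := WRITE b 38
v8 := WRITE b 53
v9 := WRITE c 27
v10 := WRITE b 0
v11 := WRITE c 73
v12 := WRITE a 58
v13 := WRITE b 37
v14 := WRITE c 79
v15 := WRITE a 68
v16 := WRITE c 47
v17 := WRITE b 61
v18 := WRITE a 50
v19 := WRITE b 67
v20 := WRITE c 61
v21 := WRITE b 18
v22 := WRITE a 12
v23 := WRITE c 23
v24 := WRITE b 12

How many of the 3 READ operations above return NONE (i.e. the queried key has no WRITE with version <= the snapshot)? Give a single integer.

Answer: 2

Derivation:
v1: WRITE b=53  (b history now [(1, 53)])
READ b @v1: history=[(1, 53)] -> pick v1 -> 53
v2: WRITE a=66  (a history now [(2, 66)])
READ a @v1: history=[(2, 66)] -> no version <= 1 -> NONE
v3: WRITE b=46  (b history now [(1, 53), (3, 46)])
v4: WRITE a=59  (a history now [(2, 66), (4, 59)])
v5: WRITE a=30  (a history now [(2, 66), (4, 59), (5, 30)])
READ c @v5: history=[] -> no version <= 5 -> NONE
v6: WRITE b=75  (b history now [(1, 53), (3, 46), (6, 75)])
v7: WRITE b=38  (b history now [(1, 53), (3, 46), (6, 75), (7, 38)])
v8: WRITE b=53  (b history now [(1, 53), (3, 46), (6, 75), (7, 38), (8, 53)])
v9: WRITE c=27  (c history now [(9, 27)])
v10: WRITE b=0  (b history now [(1, 53), (3, 46), (6, 75), (7, 38), (8, 53), (10, 0)])
v11: WRITE c=73  (c history now [(9, 27), (11, 73)])
v12: WRITE a=58  (a history now [(2, 66), (4, 59), (5, 30), (12, 58)])
v13: WRITE b=37  (b history now [(1, 53), (3, 46), (6, 75), (7, 38), (8, 53), (10, 0), (13, 37)])
v14: WRITE c=79  (c history now [(9, 27), (11, 73), (14, 79)])
v15: WRITE a=68  (a history now [(2, 66), (4, 59), (5, 30), (12, 58), (15, 68)])
v16: WRITE c=47  (c history now [(9, 27), (11, 73), (14, 79), (16, 47)])
v17: WRITE b=61  (b history now [(1, 53), (3, 46), (6, 75), (7, 38), (8, 53), (10, 0), (13, 37), (17, 61)])
v18: WRITE a=50  (a history now [(2, 66), (4, 59), (5, 30), (12, 58), (15, 68), (18, 50)])
v19: WRITE b=67  (b history now [(1, 53), (3, 46), (6, 75), (7, 38), (8, 53), (10, 0), (13, 37), (17, 61), (19, 67)])
v20: WRITE c=61  (c history now [(9, 27), (11, 73), (14, 79), (16, 47), (20, 61)])
v21: WRITE b=18  (b history now [(1, 53), (3, 46), (6, 75), (7, 38), (8, 53), (10, 0), (13, 37), (17, 61), (19, 67), (21, 18)])
v22: WRITE a=12  (a history now [(2, 66), (4, 59), (5, 30), (12, 58), (15, 68), (18, 50), (22, 12)])
v23: WRITE c=23  (c history now [(9, 27), (11, 73), (14, 79), (16, 47), (20, 61), (23, 23)])
v24: WRITE b=12  (b history now [(1, 53), (3, 46), (6, 75), (7, 38), (8, 53), (10, 0), (13, 37), (17, 61), (19, 67), (21, 18), (24, 12)])
Read results in order: ['53', 'NONE', 'NONE']
NONE count = 2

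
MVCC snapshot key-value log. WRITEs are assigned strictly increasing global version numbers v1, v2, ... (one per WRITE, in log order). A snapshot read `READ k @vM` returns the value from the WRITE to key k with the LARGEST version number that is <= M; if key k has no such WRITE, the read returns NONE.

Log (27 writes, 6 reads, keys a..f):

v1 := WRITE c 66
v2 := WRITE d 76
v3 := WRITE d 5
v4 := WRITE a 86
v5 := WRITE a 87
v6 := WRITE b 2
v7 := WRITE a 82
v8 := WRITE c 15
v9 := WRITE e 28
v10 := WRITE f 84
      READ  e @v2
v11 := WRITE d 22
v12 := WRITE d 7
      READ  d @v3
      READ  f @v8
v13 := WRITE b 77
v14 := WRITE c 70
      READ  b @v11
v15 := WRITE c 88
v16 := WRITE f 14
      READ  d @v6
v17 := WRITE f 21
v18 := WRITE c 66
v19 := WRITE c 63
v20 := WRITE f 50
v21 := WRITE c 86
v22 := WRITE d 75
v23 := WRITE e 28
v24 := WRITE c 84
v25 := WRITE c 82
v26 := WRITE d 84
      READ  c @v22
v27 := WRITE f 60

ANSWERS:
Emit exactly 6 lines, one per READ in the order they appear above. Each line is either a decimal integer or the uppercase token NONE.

Answer: NONE
5
NONE
2
5
86

Derivation:
v1: WRITE c=66  (c history now [(1, 66)])
v2: WRITE d=76  (d history now [(2, 76)])
v3: WRITE d=5  (d history now [(2, 76), (3, 5)])
v4: WRITE a=86  (a history now [(4, 86)])
v5: WRITE a=87  (a history now [(4, 86), (5, 87)])
v6: WRITE b=2  (b history now [(6, 2)])
v7: WRITE a=82  (a history now [(4, 86), (5, 87), (7, 82)])
v8: WRITE c=15  (c history now [(1, 66), (8, 15)])
v9: WRITE e=28  (e history now [(9, 28)])
v10: WRITE f=84  (f history now [(10, 84)])
READ e @v2: history=[(9, 28)] -> no version <= 2 -> NONE
v11: WRITE d=22  (d history now [(2, 76), (3, 5), (11, 22)])
v12: WRITE d=7  (d history now [(2, 76), (3, 5), (11, 22), (12, 7)])
READ d @v3: history=[(2, 76), (3, 5), (11, 22), (12, 7)] -> pick v3 -> 5
READ f @v8: history=[(10, 84)] -> no version <= 8 -> NONE
v13: WRITE b=77  (b history now [(6, 2), (13, 77)])
v14: WRITE c=70  (c history now [(1, 66), (8, 15), (14, 70)])
READ b @v11: history=[(6, 2), (13, 77)] -> pick v6 -> 2
v15: WRITE c=88  (c history now [(1, 66), (8, 15), (14, 70), (15, 88)])
v16: WRITE f=14  (f history now [(10, 84), (16, 14)])
READ d @v6: history=[(2, 76), (3, 5), (11, 22), (12, 7)] -> pick v3 -> 5
v17: WRITE f=21  (f history now [(10, 84), (16, 14), (17, 21)])
v18: WRITE c=66  (c history now [(1, 66), (8, 15), (14, 70), (15, 88), (18, 66)])
v19: WRITE c=63  (c history now [(1, 66), (8, 15), (14, 70), (15, 88), (18, 66), (19, 63)])
v20: WRITE f=50  (f history now [(10, 84), (16, 14), (17, 21), (20, 50)])
v21: WRITE c=86  (c history now [(1, 66), (8, 15), (14, 70), (15, 88), (18, 66), (19, 63), (21, 86)])
v22: WRITE d=75  (d history now [(2, 76), (3, 5), (11, 22), (12, 7), (22, 75)])
v23: WRITE e=28  (e history now [(9, 28), (23, 28)])
v24: WRITE c=84  (c history now [(1, 66), (8, 15), (14, 70), (15, 88), (18, 66), (19, 63), (21, 86), (24, 84)])
v25: WRITE c=82  (c history now [(1, 66), (8, 15), (14, 70), (15, 88), (18, 66), (19, 63), (21, 86), (24, 84), (25, 82)])
v26: WRITE d=84  (d history now [(2, 76), (3, 5), (11, 22), (12, 7), (22, 75), (26, 84)])
READ c @v22: history=[(1, 66), (8, 15), (14, 70), (15, 88), (18, 66), (19, 63), (21, 86), (24, 84), (25, 82)] -> pick v21 -> 86
v27: WRITE f=60  (f history now [(10, 84), (16, 14), (17, 21), (20, 50), (27, 60)])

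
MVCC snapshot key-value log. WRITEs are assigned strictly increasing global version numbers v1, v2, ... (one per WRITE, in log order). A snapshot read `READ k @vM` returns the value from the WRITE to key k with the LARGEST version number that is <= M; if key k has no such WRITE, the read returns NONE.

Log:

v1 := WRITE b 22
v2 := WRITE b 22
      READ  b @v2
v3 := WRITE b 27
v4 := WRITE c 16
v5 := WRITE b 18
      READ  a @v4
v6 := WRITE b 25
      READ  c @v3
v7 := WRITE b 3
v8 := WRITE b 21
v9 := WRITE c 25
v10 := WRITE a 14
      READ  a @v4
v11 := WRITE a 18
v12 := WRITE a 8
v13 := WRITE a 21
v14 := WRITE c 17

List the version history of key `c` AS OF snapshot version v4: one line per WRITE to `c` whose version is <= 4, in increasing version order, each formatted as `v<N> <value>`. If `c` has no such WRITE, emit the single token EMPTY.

Answer: v4 16

Derivation:
Scan writes for key=c with version <= 4:
  v1 WRITE b 22 -> skip
  v2 WRITE b 22 -> skip
  v3 WRITE b 27 -> skip
  v4 WRITE c 16 -> keep
  v5 WRITE b 18 -> skip
  v6 WRITE b 25 -> skip
  v7 WRITE b 3 -> skip
  v8 WRITE b 21 -> skip
  v9 WRITE c 25 -> drop (> snap)
  v10 WRITE a 14 -> skip
  v11 WRITE a 18 -> skip
  v12 WRITE a 8 -> skip
  v13 WRITE a 21 -> skip
  v14 WRITE c 17 -> drop (> snap)
Collected: [(4, 16)]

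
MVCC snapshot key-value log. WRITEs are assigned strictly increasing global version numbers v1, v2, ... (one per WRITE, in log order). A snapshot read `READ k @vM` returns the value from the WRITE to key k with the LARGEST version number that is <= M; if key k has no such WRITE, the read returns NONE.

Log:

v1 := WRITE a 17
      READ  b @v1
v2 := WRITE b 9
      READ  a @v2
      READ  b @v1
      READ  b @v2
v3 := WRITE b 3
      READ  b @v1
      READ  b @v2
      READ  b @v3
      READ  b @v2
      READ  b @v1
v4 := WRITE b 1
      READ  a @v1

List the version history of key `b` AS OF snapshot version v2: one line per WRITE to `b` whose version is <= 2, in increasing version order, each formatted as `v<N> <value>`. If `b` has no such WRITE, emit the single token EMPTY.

Answer: v2 9

Derivation:
Scan writes for key=b with version <= 2:
  v1 WRITE a 17 -> skip
  v2 WRITE b 9 -> keep
  v3 WRITE b 3 -> drop (> snap)
  v4 WRITE b 1 -> drop (> snap)
Collected: [(2, 9)]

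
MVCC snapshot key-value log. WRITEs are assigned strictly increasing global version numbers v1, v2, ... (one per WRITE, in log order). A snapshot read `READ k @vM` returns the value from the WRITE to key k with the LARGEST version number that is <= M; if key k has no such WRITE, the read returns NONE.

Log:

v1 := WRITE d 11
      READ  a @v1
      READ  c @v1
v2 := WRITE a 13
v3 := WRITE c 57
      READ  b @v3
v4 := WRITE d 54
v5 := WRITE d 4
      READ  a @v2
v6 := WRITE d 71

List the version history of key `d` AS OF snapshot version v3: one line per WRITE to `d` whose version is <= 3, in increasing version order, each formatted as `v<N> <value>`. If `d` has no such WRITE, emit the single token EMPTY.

Scan writes for key=d with version <= 3:
  v1 WRITE d 11 -> keep
  v2 WRITE a 13 -> skip
  v3 WRITE c 57 -> skip
  v4 WRITE d 54 -> drop (> snap)
  v5 WRITE d 4 -> drop (> snap)
  v6 WRITE d 71 -> drop (> snap)
Collected: [(1, 11)]

Answer: v1 11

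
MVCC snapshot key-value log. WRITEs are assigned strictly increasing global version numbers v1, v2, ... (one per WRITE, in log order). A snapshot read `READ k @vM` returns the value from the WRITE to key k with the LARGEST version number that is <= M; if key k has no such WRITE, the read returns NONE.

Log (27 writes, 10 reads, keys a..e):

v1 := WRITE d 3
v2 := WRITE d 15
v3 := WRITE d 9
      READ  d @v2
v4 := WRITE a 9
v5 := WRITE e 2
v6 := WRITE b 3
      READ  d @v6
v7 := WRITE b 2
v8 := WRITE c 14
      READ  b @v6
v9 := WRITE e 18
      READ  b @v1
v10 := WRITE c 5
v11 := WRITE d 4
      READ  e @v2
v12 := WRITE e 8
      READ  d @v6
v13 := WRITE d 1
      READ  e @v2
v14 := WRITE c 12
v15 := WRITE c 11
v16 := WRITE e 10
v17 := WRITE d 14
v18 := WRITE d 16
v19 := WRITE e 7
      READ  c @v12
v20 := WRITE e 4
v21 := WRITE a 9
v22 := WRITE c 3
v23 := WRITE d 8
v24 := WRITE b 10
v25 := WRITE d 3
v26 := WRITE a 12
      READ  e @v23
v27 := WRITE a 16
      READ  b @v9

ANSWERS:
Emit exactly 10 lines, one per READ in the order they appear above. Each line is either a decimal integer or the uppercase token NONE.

Answer: 15
9
3
NONE
NONE
9
NONE
5
4
2

Derivation:
v1: WRITE d=3  (d history now [(1, 3)])
v2: WRITE d=15  (d history now [(1, 3), (2, 15)])
v3: WRITE d=9  (d history now [(1, 3), (2, 15), (3, 9)])
READ d @v2: history=[(1, 3), (2, 15), (3, 9)] -> pick v2 -> 15
v4: WRITE a=9  (a history now [(4, 9)])
v5: WRITE e=2  (e history now [(5, 2)])
v6: WRITE b=3  (b history now [(6, 3)])
READ d @v6: history=[(1, 3), (2, 15), (3, 9)] -> pick v3 -> 9
v7: WRITE b=2  (b history now [(6, 3), (7, 2)])
v8: WRITE c=14  (c history now [(8, 14)])
READ b @v6: history=[(6, 3), (7, 2)] -> pick v6 -> 3
v9: WRITE e=18  (e history now [(5, 2), (9, 18)])
READ b @v1: history=[(6, 3), (7, 2)] -> no version <= 1 -> NONE
v10: WRITE c=5  (c history now [(8, 14), (10, 5)])
v11: WRITE d=4  (d history now [(1, 3), (2, 15), (3, 9), (11, 4)])
READ e @v2: history=[(5, 2), (9, 18)] -> no version <= 2 -> NONE
v12: WRITE e=8  (e history now [(5, 2), (9, 18), (12, 8)])
READ d @v6: history=[(1, 3), (2, 15), (3, 9), (11, 4)] -> pick v3 -> 9
v13: WRITE d=1  (d history now [(1, 3), (2, 15), (3, 9), (11, 4), (13, 1)])
READ e @v2: history=[(5, 2), (9, 18), (12, 8)] -> no version <= 2 -> NONE
v14: WRITE c=12  (c history now [(8, 14), (10, 5), (14, 12)])
v15: WRITE c=11  (c history now [(8, 14), (10, 5), (14, 12), (15, 11)])
v16: WRITE e=10  (e history now [(5, 2), (9, 18), (12, 8), (16, 10)])
v17: WRITE d=14  (d history now [(1, 3), (2, 15), (3, 9), (11, 4), (13, 1), (17, 14)])
v18: WRITE d=16  (d history now [(1, 3), (2, 15), (3, 9), (11, 4), (13, 1), (17, 14), (18, 16)])
v19: WRITE e=7  (e history now [(5, 2), (9, 18), (12, 8), (16, 10), (19, 7)])
READ c @v12: history=[(8, 14), (10, 5), (14, 12), (15, 11)] -> pick v10 -> 5
v20: WRITE e=4  (e history now [(5, 2), (9, 18), (12, 8), (16, 10), (19, 7), (20, 4)])
v21: WRITE a=9  (a history now [(4, 9), (21, 9)])
v22: WRITE c=3  (c history now [(8, 14), (10, 5), (14, 12), (15, 11), (22, 3)])
v23: WRITE d=8  (d history now [(1, 3), (2, 15), (3, 9), (11, 4), (13, 1), (17, 14), (18, 16), (23, 8)])
v24: WRITE b=10  (b history now [(6, 3), (7, 2), (24, 10)])
v25: WRITE d=3  (d history now [(1, 3), (2, 15), (3, 9), (11, 4), (13, 1), (17, 14), (18, 16), (23, 8), (25, 3)])
v26: WRITE a=12  (a history now [(4, 9), (21, 9), (26, 12)])
READ e @v23: history=[(5, 2), (9, 18), (12, 8), (16, 10), (19, 7), (20, 4)] -> pick v20 -> 4
v27: WRITE a=16  (a history now [(4, 9), (21, 9), (26, 12), (27, 16)])
READ b @v9: history=[(6, 3), (7, 2), (24, 10)] -> pick v7 -> 2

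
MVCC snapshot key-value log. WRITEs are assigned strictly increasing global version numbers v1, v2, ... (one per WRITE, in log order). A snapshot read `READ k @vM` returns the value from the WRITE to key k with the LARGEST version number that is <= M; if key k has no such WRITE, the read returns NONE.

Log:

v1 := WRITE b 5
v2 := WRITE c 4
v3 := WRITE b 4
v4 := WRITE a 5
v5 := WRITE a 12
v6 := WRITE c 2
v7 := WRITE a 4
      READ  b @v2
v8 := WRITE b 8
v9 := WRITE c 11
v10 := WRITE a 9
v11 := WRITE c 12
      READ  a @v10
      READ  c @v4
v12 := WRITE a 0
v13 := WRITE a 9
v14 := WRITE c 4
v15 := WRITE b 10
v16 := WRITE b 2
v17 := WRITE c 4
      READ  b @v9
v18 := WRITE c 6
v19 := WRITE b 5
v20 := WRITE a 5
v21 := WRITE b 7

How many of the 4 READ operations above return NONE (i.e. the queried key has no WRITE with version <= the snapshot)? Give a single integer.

Answer: 0

Derivation:
v1: WRITE b=5  (b history now [(1, 5)])
v2: WRITE c=4  (c history now [(2, 4)])
v3: WRITE b=4  (b history now [(1, 5), (3, 4)])
v4: WRITE a=5  (a history now [(4, 5)])
v5: WRITE a=12  (a history now [(4, 5), (5, 12)])
v6: WRITE c=2  (c history now [(2, 4), (6, 2)])
v7: WRITE a=4  (a history now [(4, 5), (5, 12), (7, 4)])
READ b @v2: history=[(1, 5), (3, 4)] -> pick v1 -> 5
v8: WRITE b=8  (b history now [(1, 5), (3, 4), (8, 8)])
v9: WRITE c=11  (c history now [(2, 4), (6, 2), (9, 11)])
v10: WRITE a=9  (a history now [(4, 5), (5, 12), (7, 4), (10, 9)])
v11: WRITE c=12  (c history now [(2, 4), (6, 2), (9, 11), (11, 12)])
READ a @v10: history=[(4, 5), (5, 12), (7, 4), (10, 9)] -> pick v10 -> 9
READ c @v4: history=[(2, 4), (6, 2), (9, 11), (11, 12)] -> pick v2 -> 4
v12: WRITE a=0  (a history now [(4, 5), (5, 12), (7, 4), (10, 9), (12, 0)])
v13: WRITE a=9  (a history now [(4, 5), (5, 12), (7, 4), (10, 9), (12, 0), (13, 9)])
v14: WRITE c=4  (c history now [(2, 4), (6, 2), (9, 11), (11, 12), (14, 4)])
v15: WRITE b=10  (b history now [(1, 5), (3, 4), (8, 8), (15, 10)])
v16: WRITE b=2  (b history now [(1, 5), (3, 4), (8, 8), (15, 10), (16, 2)])
v17: WRITE c=4  (c history now [(2, 4), (6, 2), (9, 11), (11, 12), (14, 4), (17, 4)])
READ b @v9: history=[(1, 5), (3, 4), (8, 8), (15, 10), (16, 2)] -> pick v8 -> 8
v18: WRITE c=6  (c history now [(2, 4), (6, 2), (9, 11), (11, 12), (14, 4), (17, 4), (18, 6)])
v19: WRITE b=5  (b history now [(1, 5), (3, 4), (8, 8), (15, 10), (16, 2), (19, 5)])
v20: WRITE a=5  (a history now [(4, 5), (5, 12), (7, 4), (10, 9), (12, 0), (13, 9), (20, 5)])
v21: WRITE b=7  (b history now [(1, 5), (3, 4), (8, 8), (15, 10), (16, 2), (19, 5), (21, 7)])
Read results in order: ['5', '9', '4', '8']
NONE count = 0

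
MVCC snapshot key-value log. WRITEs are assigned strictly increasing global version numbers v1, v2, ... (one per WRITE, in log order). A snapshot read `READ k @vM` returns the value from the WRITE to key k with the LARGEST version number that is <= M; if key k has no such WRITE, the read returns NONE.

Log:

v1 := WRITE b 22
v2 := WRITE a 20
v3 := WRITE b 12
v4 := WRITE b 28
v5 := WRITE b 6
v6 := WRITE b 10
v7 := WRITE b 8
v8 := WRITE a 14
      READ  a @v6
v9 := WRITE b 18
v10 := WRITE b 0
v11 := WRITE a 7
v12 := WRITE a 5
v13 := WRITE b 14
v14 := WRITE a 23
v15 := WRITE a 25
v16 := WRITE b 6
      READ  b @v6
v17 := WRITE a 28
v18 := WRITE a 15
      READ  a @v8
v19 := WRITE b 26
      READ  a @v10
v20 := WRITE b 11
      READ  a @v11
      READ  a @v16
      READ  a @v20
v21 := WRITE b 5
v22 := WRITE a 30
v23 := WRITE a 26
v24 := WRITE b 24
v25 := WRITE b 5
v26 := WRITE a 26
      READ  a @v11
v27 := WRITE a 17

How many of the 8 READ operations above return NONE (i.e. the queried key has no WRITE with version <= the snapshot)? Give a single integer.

v1: WRITE b=22  (b history now [(1, 22)])
v2: WRITE a=20  (a history now [(2, 20)])
v3: WRITE b=12  (b history now [(1, 22), (3, 12)])
v4: WRITE b=28  (b history now [(1, 22), (3, 12), (4, 28)])
v5: WRITE b=6  (b history now [(1, 22), (3, 12), (4, 28), (5, 6)])
v6: WRITE b=10  (b history now [(1, 22), (3, 12), (4, 28), (5, 6), (6, 10)])
v7: WRITE b=8  (b history now [(1, 22), (3, 12), (4, 28), (5, 6), (6, 10), (7, 8)])
v8: WRITE a=14  (a history now [(2, 20), (8, 14)])
READ a @v6: history=[(2, 20), (8, 14)] -> pick v2 -> 20
v9: WRITE b=18  (b history now [(1, 22), (3, 12), (4, 28), (5, 6), (6, 10), (7, 8), (9, 18)])
v10: WRITE b=0  (b history now [(1, 22), (3, 12), (4, 28), (5, 6), (6, 10), (7, 8), (9, 18), (10, 0)])
v11: WRITE a=7  (a history now [(2, 20), (8, 14), (11, 7)])
v12: WRITE a=5  (a history now [(2, 20), (8, 14), (11, 7), (12, 5)])
v13: WRITE b=14  (b history now [(1, 22), (3, 12), (4, 28), (5, 6), (6, 10), (7, 8), (9, 18), (10, 0), (13, 14)])
v14: WRITE a=23  (a history now [(2, 20), (8, 14), (11, 7), (12, 5), (14, 23)])
v15: WRITE a=25  (a history now [(2, 20), (8, 14), (11, 7), (12, 5), (14, 23), (15, 25)])
v16: WRITE b=6  (b history now [(1, 22), (3, 12), (4, 28), (5, 6), (6, 10), (7, 8), (9, 18), (10, 0), (13, 14), (16, 6)])
READ b @v6: history=[(1, 22), (3, 12), (4, 28), (5, 6), (6, 10), (7, 8), (9, 18), (10, 0), (13, 14), (16, 6)] -> pick v6 -> 10
v17: WRITE a=28  (a history now [(2, 20), (8, 14), (11, 7), (12, 5), (14, 23), (15, 25), (17, 28)])
v18: WRITE a=15  (a history now [(2, 20), (8, 14), (11, 7), (12, 5), (14, 23), (15, 25), (17, 28), (18, 15)])
READ a @v8: history=[(2, 20), (8, 14), (11, 7), (12, 5), (14, 23), (15, 25), (17, 28), (18, 15)] -> pick v8 -> 14
v19: WRITE b=26  (b history now [(1, 22), (3, 12), (4, 28), (5, 6), (6, 10), (7, 8), (9, 18), (10, 0), (13, 14), (16, 6), (19, 26)])
READ a @v10: history=[(2, 20), (8, 14), (11, 7), (12, 5), (14, 23), (15, 25), (17, 28), (18, 15)] -> pick v8 -> 14
v20: WRITE b=11  (b history now [(1, 22), (3, 12), (4, 28), (5, 6), (6, 10), (7, 8), (9, 18), (10, 0), (13, 14), (16, 6), (19, 26), (20, 11)])
READ a @v11: history=[(2, 20), (8, 14), (11, 7), (12, 5), (14, 23), (15, 25), (17, 28), (18, 15)] -> pick v11 -> 7
READ a @v16: history=[(2, 20), (8, 14), (11, 7), (12, 5), (14, 23), (15, 25), (17, 28), (18, 15)] -> pick v15 -> 25
READ a @v20: history=[(2, 20), (8, 14), (11, 7), (12, 5), (14, 23), (15, 25), (17, 28), (18, 15)] -> pick v18 -> 15
v21: WRITE b=5  (b history now [(1, 22), (3, 12), (4, 28), (5, 6), (6, 10), (7, 8), (9, 18), (10, 0), (13, 14), (16, 6), (19, 26), (20, 11), (21, 5)])
v22: WRITE a=30  (a history now [(2, 20), (8, 14), (11, 7), (12, 5), (14, 23), (15, 25), (17, 28), (18, 15), (22, 30)])
v23: WRITE a=26  (a history now [(2, 20), (8, 14), (11, 7), (12, 5), (14, 23), (15, 25), (17, 28), (18, 15), (22, 30), (23, 26)])
v24: WRITE b=24  (b history now [(1, 22), (3, 12), (4, 28), (5, 6), (6, 10), (7, 8), (9, 18), (10, 0), (13, 14), (16, 6), (19, 26), (20, 11), (21, 5), (24, 24)])
v25: WRITE b=5  (b history now [(1, 22), (3, 12), (4, 28), (5, 6), (6, 10), (7, 8), (9, 18), (10, 0), (13, 14), (16, 6), (19, 26), (20, 11), (21, 5), (24, 24), (25, 5)])
v26: WRITE a=26  (a history now [(2, 20), (8, 14), (11, 7), (12, 5), (14, 23), (15, 25), (17, 28), (18, 15), (22, 30), (23, 26), (26, 26)])
READ a @v11: history=[(2, 20), (8, 14), (11, 7), (12, 5), (14, 23), (15, 25), (17, 28), (18, 15), (22, 30), (23, 26), (26, 26)] -> pick v11 -> 7
v27: WRITE a=17  (a history now [(2, 20), (8, 14), (11, 7), (12, 5), (14, 23), (15, 25), (17, 28), (18, 15), (22, 30), (23, 26), (26, 26), (27, 17)])
Read results in order: ['20', '10', '14', '14', '7', '25', '15', '7']
NONE count = 0

Answer: 0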